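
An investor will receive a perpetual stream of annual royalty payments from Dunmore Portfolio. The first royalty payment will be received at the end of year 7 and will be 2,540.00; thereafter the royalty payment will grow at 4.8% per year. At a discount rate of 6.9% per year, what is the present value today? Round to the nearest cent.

81049.10

Value at end of year 6: C₁ / (r − g) = 2,540.00 / (0.069 − 0.048) = 120,952.3810
Discount to today: PV = 120,952.3810 / (1 + 0.069)^6 = 120,952.3810 / 1.492335 = 81,049.10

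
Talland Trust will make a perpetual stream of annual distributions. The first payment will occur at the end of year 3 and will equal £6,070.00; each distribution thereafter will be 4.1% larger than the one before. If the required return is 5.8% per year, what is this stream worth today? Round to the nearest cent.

£318983.66

Value at end of year 2: C₁ / (r − g) = £6,070.00 / (0.058 − 0.041) = £357,058.8235
Discount to today: PV = £357,058.8235 / (1 + 0.058)^2 = £357,058.8235 / 1.119364 = £318,983.66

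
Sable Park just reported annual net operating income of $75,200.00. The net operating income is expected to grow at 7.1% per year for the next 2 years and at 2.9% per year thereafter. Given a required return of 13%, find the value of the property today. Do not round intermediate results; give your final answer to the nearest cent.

$827056.36

D_1 = 80539.20000
D_2 = 86257.48320
Terminal value at year 2: TV = D_2×(1+g_2)/(r−g_2) = 88758.95021/0.101 = 878801.48726
P_0 = D_1/(1+r)^1 + D_2/(1+r)^2 + TV/(1+r)^2
    = 71273.62832 + 67552.26188 + 688230.47009 = 827056.36029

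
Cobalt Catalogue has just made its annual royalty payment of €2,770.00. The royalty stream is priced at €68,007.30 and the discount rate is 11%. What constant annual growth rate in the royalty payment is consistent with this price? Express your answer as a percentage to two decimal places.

6.66%

P = D₀(1+g)/(r−g) ⇒ P(r−g) = D₀(1+g) ⇒ g(P+D₀) = P·r − D₀
g = (P·r − D₀)/(P + D₀) = (€68,007.30×0.11 − €2,770.00) / (€68,007.30 + €2,770.00) = 0.066558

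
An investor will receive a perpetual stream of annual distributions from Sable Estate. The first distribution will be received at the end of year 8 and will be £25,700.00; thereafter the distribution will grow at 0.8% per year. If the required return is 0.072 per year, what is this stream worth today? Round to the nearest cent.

£246825.29

Value at end of year 7: C₁ / (r − g) = £25,700.00 / (0.072 − 0.008) = £401,562.5000
Discount to today: PV = £401,562.5000 / (1 + 0.072)^7 = £401,562.5000 / 1.626910 = £246,825.29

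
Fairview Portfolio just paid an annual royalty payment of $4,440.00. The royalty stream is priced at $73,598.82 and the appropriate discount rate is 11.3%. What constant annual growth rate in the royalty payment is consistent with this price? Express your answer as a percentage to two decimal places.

P = D₀(1+g)/(r−g) ⇒ P(r−g) = D₀(1+g) ⇒ g(P+D₀) = P·r − D₀
g = (P·r − D₀)/(P + D₀) = ($73,598.82×0.113 − $4,440.00) / ($73,598.82 + $4,440.00) = 0.049676

4.97%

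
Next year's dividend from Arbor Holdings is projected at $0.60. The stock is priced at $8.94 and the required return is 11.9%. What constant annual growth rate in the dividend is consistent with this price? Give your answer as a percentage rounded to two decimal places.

P = D₁/(r−g) ⇒ g = r − D₁/P = 0.119 − $0.60/$8.94 = 0.051886

5.19%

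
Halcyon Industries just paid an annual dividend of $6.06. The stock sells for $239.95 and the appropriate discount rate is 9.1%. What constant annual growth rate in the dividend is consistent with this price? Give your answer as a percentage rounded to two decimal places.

6.41%

P = D₀(1+g)/(r−g) ⇒ P(r−g) = D₀(1+g) ⇒ g(P+D₀) = P·r − D₀
g = (P·r − D₀)/(P + D₀) = ($239.95×0.091 − $6.06) / ($239.95 + $6.06) = 0.064125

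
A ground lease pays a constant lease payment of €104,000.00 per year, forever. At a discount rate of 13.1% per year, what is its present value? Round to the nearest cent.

Level perpetuity: PV = C / r = €104,000.00 / 0.131 = €793,893.13

€793893.13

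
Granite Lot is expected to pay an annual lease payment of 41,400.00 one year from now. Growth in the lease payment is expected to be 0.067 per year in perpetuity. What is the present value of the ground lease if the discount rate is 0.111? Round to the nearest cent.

940909.09

Growing perpetuity: P = D₁ / (r − g) = 41,400.0000 / (0.111 − 0.067) = 940,909.09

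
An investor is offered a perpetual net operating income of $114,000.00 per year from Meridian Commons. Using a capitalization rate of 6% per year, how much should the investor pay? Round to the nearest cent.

$1900000.00

Level perpetuity: PV = C / r = $114,000.00 / 0.06 = $1,900,000.00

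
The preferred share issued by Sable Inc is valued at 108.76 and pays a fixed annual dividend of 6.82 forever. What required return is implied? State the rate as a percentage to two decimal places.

6.27%

P = C/r ⇒ r = C/P = 6.82/108.76 = 0.062707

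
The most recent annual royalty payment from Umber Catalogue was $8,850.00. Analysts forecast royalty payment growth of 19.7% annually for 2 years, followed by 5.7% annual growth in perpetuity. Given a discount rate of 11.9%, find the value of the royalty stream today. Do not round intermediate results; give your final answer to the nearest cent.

D_1 = 10593.45000
D_2 = 12680.35965
Terminal value at year 2: TV = D_2×(1+g_2)/(r−g_2) = 13403.14015/0.062 = 216179.67984
P_0 = D_1/(1+r)^1 + D_2/(1+r)^2 + TV/(1+r)^2
    = 9466.89008 + 10126.78054 + 172645.27472 = 192238.94534

$192238.95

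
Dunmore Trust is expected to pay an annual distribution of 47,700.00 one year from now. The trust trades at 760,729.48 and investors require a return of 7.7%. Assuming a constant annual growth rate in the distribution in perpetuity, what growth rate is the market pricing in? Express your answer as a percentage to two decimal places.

1.43%

P = D₁/(r−g) ⇒ g = r − D₁/P = 0.077 − 47,700.00/760,729.48 = 0.014297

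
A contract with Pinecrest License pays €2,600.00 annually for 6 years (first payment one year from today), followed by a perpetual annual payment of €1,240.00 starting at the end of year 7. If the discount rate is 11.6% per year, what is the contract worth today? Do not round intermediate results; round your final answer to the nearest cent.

€16345.09

PV of 6-year annuity: €2,600.00 × [1 − (1+0.116)^−6] / 0.116 = 10811.86443
Perpetuity value at year 6: €1,240.00 / 0.116 = 10689.65517
PV of perpetuity: 10689.65517 / (1+0.116)^6 = 5533.22752
Total PV = 10811.86443 + 5533.22752 = 16345.09195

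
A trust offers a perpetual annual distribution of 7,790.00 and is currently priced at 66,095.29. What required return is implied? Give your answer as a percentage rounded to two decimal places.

P = C/r ⇒ r = C/P = 7,790.00/66,095.29 = 0.117860

11.79%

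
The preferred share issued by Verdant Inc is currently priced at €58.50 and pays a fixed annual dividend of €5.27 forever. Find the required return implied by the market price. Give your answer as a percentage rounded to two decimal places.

9.01%

P = C/r ⇒ r = C/P = €5.27/€58.50 = 0.090085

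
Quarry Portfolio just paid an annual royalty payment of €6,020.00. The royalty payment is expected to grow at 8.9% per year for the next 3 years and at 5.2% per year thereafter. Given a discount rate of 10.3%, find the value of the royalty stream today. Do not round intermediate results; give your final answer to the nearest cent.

D_1 = 6555.78000
D_2 = 7139.24442
D_3 = 7774.63717
Terminal value at year 3: TV = D_3×(1+g_2)/(r−g_2) = 8178.91831/0.051 = 160370.94718
P_0 = D_1/(1+r)^1 + D_2/(1+r)^2 + D_3/(1+r)^3 + TV/(1+r)^3
    = 5943.59021 + 5868.15026 + 5793.66785 + 119508.59948 = 137114.00779

€137114.01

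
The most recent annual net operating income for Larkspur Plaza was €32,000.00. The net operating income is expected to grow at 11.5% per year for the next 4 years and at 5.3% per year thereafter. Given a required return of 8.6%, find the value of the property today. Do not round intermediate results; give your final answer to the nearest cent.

D_1 = 35680.00000
D_2 = 39783.20000
D_3 = 44358.26800
D_4 = 49459.46882
Terminal value at year 4: TV = D_4×(1+g_2)/(r−g_2) = 52080.82067/0.033 = 1578206.68689
P_0 = D_1/(1+r)^1 + D_2/(1+r)^2 + D_3/(1+r)^3 + D_4/(1+r)^4 + TV/(1+r)^4
    = 32854.51197 + 33731.84240 + 34632.60062 + 35557.41224 + 1134604.69972 = 1271381.06696

€1271381.07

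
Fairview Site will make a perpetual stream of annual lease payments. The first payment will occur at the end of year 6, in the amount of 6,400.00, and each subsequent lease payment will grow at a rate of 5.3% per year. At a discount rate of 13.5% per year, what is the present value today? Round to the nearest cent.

Value at end of year 5: C₁ / (r − g) = 6,400.00 / (0.135 − 0.053) = 78,048.7805
Discount to today: PV = 78,048.7805 / (1 + 0.135)^5 = 78,048.7805 / 1.883559 = 41,436.86

41436.86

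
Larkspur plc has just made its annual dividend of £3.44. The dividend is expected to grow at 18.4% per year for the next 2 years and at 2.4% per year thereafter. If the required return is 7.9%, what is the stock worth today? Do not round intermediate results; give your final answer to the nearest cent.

D_1 = 4.07296
D_2 = 4.82238
Terminal value at year 2: TV = D_2×(1+g_2)/(r−g_2) = 4.93812/0.055 = 89.78403
P_0 = D_1/(1+r)^1 + D_2/(1+r)^2 + TV/(1+r)^2
    = 3.77475 + 4.14208 + 77.11808 = 85.03492

£85.03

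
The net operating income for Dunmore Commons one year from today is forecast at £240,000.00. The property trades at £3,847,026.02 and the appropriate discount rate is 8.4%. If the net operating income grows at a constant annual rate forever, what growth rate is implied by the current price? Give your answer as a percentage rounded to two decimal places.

2.16%

P = D₁/(r−g) ⇒ g = r − D₁/P = 0.084 − £240,000.00/£3,847,026.02 = 0.021614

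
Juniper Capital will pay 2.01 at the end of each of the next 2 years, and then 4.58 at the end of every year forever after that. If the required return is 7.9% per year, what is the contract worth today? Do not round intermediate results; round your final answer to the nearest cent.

PV of 2-year annuity: 2.01 × [1 − (1+0.079)^−2] / 0.079 = 3.58928
Perpetuity value at year 2: 4.58 / 0.079 = 57.97468
PV of perpetuity: 57.97468 / (1+0.079)^2 = 49.79612
Total PV = 3.58928 + 49.79612 = 53.38540

53.39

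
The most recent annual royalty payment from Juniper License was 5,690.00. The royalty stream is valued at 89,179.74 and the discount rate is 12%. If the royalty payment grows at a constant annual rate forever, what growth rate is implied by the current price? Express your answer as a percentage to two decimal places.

P = D₀(1+g)/(r−g) ⇒ P(r−g) = D₀(1+g) ⇒ g(P+D₀) = P·r − D₀
g = (P·r − D₀)/(P + D₀) = (89,179.74×0.12 − 5,690.00) / (89,179.74 + 5,690.00) = 0.052826

5.28%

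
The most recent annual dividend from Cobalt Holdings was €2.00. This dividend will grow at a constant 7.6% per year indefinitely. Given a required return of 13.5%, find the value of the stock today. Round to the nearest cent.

D₁ = D₀ × (1 + g) = €2.00 × 1.076 = €2.1520
Growing perpetuity: P = D₁ / (r − g) = €2.1520 / (0.135 − 0.076) = €36.47

€36.47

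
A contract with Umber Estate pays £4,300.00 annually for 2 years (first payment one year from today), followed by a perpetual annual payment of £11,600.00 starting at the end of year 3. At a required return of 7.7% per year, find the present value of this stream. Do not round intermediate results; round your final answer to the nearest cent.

PV of 2-year annuity: £4,300.00 × [1 − (1+0.077)^−2] / 0.077 = 7699.69541
Perpetuity value at year 2: £11,600.00 / 0.077 = 150649.35065
PV of perpetuity: 150649.35065 / (1+0.077)^2 = 129878.07930
Total PV = 7699.69541 + 129878.07930 = 137577.77472

£137577.77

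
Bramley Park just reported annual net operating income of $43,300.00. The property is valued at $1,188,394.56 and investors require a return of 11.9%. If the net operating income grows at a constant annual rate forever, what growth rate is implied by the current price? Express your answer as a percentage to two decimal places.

P = D₀(1+g)/(r−g) ⇒ P(r−g) = D₀(1+g) ⇒ g(P+D₀) = P·r − D₀
g = (P·r − D₀)/(P + D₀) = ($1,188,394.56×0.119 − $43,300.00) / ($1,188,394.56 + $43,300.00) = 0.079662

7.97%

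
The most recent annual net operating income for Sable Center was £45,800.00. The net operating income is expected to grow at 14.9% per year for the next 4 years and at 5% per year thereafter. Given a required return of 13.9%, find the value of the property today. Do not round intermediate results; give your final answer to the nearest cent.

£746820.82

D_1 = 52624.20000
D_2 = 60465.20580
D_3 = 69474.52146
D_4 = 79826.22516
Terminal value at year 4: TV = D_4×(1+g_2)/(r−g_2) = 83817.53642/0.089 = 941770.07214
P_0 = D_1/(1+r)^1 + D_2/(1+r)^2 + D_3/(1+r)^3 + D_4/(1+r)^4 + TV/(1+r)^4
    = 46202.10711 + 46607.74458 + 47016.94339 + 47429.73481 + 559564.28711 = 746820.81699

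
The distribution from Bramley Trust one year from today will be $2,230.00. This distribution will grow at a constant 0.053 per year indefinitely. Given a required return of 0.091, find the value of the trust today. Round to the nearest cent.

Growing perpetuity: P = D₁ / (r − g) = $2,230.0000 / (0.091 − 0.053) = $58,684.21

$58684.21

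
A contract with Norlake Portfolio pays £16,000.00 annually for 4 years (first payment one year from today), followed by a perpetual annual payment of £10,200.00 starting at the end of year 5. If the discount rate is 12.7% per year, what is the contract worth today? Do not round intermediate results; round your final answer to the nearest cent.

PV of 4-year annuity: £16,000.00 × [1 − (1+0.127)^−4] / 0.127 = 47889.72521
Perpetuity value at year 4: £10,200.00 / 0.127 = 80314.96063
PV of perpetuity: 80314.96063 / (1+0.127)^4 = 49785.26081
Total PV = 47889.72521 + 49785.26081 = 97674.98602

£97674.99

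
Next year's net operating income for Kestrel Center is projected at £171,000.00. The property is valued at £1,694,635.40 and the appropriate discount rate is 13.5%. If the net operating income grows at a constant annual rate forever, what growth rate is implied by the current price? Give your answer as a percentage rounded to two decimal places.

3.41%

P = D₁/(r−g) ⇒ g = r − D₁/P = 0.135 − £171,000.00/£1,694,635.40 = 0.034093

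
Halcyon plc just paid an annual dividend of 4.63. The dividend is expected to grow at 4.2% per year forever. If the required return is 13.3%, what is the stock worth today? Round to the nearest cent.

53.02

D₁ = D₀ × (1 + g) = 4.63 × 1.042 = 4.8245
Growing perpetuity: P = D₁ / (r − g) = 4.8245 / (0.133 − 0.042) = 53.02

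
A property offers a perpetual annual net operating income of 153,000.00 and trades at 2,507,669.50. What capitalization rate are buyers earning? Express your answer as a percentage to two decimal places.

6.10%

P = C/r ⇒ r = C/P = 153,000.00/2,507,669.50 = 0.061013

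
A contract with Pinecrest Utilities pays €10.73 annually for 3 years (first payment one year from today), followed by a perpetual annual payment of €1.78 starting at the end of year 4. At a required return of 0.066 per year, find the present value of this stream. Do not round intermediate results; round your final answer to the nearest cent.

PV of 3-year annuity: €10.73 × [1 − (1+0.066)^−3] / 0.066 = 28.36598
Perpetuity value at year 3: €1.78 / 0.066 = 26.96970
PV of perpetuity: 26.96970 / (1+0.066)^3 = 22.26406
Total PV = 28.36598 + 22.26406 = 50.63004

€50.63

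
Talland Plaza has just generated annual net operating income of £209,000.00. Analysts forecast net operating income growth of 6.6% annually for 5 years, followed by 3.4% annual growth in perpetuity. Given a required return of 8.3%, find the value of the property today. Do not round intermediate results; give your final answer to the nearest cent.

£5071684.20

D_1 = 222794.00000
D_2 = 237498.40400
D_3 = 253173.29866
D_4 = 269882.73638
D_5 = 287694.99698
Terminal value at year 5: TV = D_5×(1+g_2)/(r−g_2) = 297476.62687/0.049 = 6070951.56885
P_0 = D_1/(1+r)^1 + D_2/(1+r)^2 + D_3/(1+r)^3 + D_4/(1+r)^4 + D_5/(1+r)^5 + TV/(1+r)^5
    = 205719.29825 + 202490.09412 + 199311.57925 + 196182.95797 + 193103.44709 + 4074876.82224 = 5071684.19891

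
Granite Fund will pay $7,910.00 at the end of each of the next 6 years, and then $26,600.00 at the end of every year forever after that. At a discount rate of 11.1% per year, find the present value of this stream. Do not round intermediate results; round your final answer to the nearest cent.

PV of 6-year annuity: $7,910.00 × [1 − (1+0.111)^−6] / 0.111 = 33367.37467
Perpetuity value at year 6: $26,600.00 / 0.111 = 239639.63964
PV of perpetuity: 239639.63964 / (1+0.111)^6 = 127430.76908
Total PV = 33367.37467 + 127430.76908 = 160798.14375

$160798.14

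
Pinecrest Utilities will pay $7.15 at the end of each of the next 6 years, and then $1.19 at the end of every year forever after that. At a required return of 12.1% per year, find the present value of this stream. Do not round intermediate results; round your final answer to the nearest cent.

PV of 6-year annuity: $7.15 × [1 − (1+0.121)^−6] / 0.121 = 29.31349
Perpetuity value at year 6: $1.19 / 0.121 = 9.83471
PV of perpetuity: 9.83471 / (1+0.121)^6 = 4.95596
Total PV = 29.31349 + 4.95596 = 34.26946

$34.27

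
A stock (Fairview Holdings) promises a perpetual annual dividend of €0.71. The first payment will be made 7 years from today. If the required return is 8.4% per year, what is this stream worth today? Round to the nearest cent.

Value at end of year 6: C / r = €0.71 / 0.084 = €8.4524
Discount to today: PV = €8.4524 / (1 + 0.084)^6 = €8.4524 / 1.622466 = €5.21

€5.21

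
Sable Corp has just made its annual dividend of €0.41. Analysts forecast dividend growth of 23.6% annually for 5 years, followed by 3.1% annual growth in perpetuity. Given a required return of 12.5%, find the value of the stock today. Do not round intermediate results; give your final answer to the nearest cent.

€9.94

D_1 = 0.50676
D_2 = 0.62636
D_3 = 0.77418
D_4 = 0.95688
D_5 = 1.18270
Terminal value at year 5: TV = D_5×(1+g_2)/(r−g_2) = 1.21937/0.094 = 12.97200
P_0 = D_1/(1+r)^1 + D_2/(1+r)^2 + D_3/(1+r)^3 + D_4/(1+r)^4 + D_5/(1+r)^5 + TV/(1+r)^5
    = 0.45045 + 0.49490 + 0.54373 + 0.59738 + 0.65632 + 7.19854 = 9.94131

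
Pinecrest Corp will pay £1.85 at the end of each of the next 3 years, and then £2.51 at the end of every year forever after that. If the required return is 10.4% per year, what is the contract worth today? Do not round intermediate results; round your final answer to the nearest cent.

PV of 3-year annuity: £1.85 × [1 − (1+0.104)^−3] / 0.104 = 4.56847
Perpetuity value at year 3: £2.51 / 0.104 = 24.13462
PV of perpetuity: 24.13462 / (1+0.104)^3 = 17.93631
Total PV = 4.56847 + 17.93631 = 22.50478

£22.50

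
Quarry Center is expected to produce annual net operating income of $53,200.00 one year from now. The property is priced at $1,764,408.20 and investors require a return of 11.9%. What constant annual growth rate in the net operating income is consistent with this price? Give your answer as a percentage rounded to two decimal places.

8.88%

P = D₁/(r−g) ⇒ g = r − D₁/P = 0.119 − $53,200.00/$1,764,408.20 = 0.088848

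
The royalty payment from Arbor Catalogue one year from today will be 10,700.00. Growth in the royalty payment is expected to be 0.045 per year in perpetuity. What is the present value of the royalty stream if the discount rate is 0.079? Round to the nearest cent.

Growing perpetuity: P = D₁ / (r − g) = 10,700.0000 / (0.079 − 0.045) = 314,705.88

314705.88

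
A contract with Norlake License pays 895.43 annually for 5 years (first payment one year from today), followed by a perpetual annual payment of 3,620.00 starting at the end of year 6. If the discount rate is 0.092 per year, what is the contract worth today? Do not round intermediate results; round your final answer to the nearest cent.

28804.97

PV of 5-year annuity: 895.43 × [1 − (1+0.092)^−5] / 0.092 = 3464.91120
Perpetuity value at year 5: 3,620.00 / 0.092 = 39347.82609
PV of perpetuity: 39347.82609 / (1+0.092)^5 = 25340.05489
Total PV = 3464.91120 + 25340.05489 = 28804.96610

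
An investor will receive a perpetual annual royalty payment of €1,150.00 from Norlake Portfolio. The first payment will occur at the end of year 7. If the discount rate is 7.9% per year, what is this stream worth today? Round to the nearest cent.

€9224.48

Value at end of year 6: C / r = €1,150.00 / 0.079 = €14,556.9620
Discount to today: PV = €14,556.9620 / (1 + 0.079)^6 = €14,556.9620 / 1.578079 = €9,224.48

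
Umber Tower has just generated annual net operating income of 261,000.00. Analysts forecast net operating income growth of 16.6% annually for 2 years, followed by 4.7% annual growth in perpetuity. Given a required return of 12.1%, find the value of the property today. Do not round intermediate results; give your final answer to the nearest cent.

4549078.28

D_1 = 304326.00000
D_2 = 354844.11600
Terminal value at year 2: TV = D_2×(1+g_2)/(r−g_2) = 371521.78945/0.074 = 5020564.72232
P_0 = D_1/(1+r)^1 + D_2/(1+r)^2 + TV/(1+r)^2
    = 271477.25245 + 282375.09042 + 3995225.94148 = 4549078.28435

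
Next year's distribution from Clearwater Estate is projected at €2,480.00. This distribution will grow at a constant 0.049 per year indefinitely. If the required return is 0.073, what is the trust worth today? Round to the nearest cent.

€103333.33

Growing perpetuity: P = D₁ / (r − g) = €2,480.0000 / (0.073 − 0.049) = €103,333.33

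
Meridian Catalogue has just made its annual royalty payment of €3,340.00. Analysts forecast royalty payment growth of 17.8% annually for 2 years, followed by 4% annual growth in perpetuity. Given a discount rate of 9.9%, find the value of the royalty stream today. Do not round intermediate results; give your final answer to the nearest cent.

D_1 = 3934.52000
D_2 = 4634.86456
Terminal value at year 2: TV = D_2×(1+g_2)/(r−g_2) = 4820.25914/0.059 = 81699.30750
P_0 = D_1/(1+r)^1 + D_2/(1+r)^2 + TV/(1+r)^2
    = 3580.09099 + 3837.44057 + 67643.02025 = 75060.55181

€75060.55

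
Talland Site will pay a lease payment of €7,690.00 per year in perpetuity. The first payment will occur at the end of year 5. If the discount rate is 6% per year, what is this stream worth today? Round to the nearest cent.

€101520.00

Value at end of year 4: C / r = €7,690.00 / 0.06 = €128,166.6667
Discount to today: PV = €128,166.6667 / (1 + 0.06)^4 = €128,166.6667 / 1.262477 = €101,520.00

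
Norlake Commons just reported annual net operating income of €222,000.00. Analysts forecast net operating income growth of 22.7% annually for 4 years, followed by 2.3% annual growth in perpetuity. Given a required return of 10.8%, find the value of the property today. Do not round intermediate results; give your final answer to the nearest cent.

D_1 = 272394.00000
D_2 = 334227.43800
D_3 = 410097.06643
D_4 = 503189.10050
Terminal value at year 4: TV = D_4×(1+g_2)/(r−g_2) = 514762.44982/0.085 = 6056028.82137
P_0 = D_1/(1+r)^1 + D_2/(1+r)^2 + D_3/(1+r)^3 + D_4/(1+r)^4 + TV/(1+r)^4
    = 245842.96029 + 272246.67173 + 301486.16084 + 333865.99219 + 4018175.41192 = 5171617.19697

€5171617.20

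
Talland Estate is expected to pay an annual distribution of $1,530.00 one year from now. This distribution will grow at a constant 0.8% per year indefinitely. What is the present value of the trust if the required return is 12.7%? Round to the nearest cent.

$12857.14

Growing perpetuity: P = D₁ / (r − g) = $1,530.0000 / (0.127 − 0.008) = $12,857.14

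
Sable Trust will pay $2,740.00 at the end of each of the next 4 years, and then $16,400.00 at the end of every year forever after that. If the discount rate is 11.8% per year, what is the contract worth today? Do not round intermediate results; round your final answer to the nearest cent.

PV of 4-year annuity: $2,740.00 × [1 − (1+0.118)^−4] / 0.118 = 8357.51477
Perpetuity value at year 4: $16,400.00 / 0.118 = 138983.05085
PV of perpetuity: 138983.05085 / (1+0.118)^4 = 88959.96975
Total PV = 8357.51477 + 88959.96975 = 97317.48452

$97317.48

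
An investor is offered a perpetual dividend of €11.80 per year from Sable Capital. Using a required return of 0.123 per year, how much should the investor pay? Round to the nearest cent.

€95.93

Level perpetuity: PV = C / r = €11.80 / 0.123 = €95.93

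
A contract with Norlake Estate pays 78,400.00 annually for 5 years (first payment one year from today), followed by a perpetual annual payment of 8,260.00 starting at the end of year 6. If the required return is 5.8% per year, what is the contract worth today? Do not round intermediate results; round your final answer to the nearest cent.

PV of 5-year annuity: 78,400.00 × [1 − (1+0.058)^−5] / 0.058 = 332053.92982
Perpetuity value at year 5: 8,260.00 / 0.058 = 142413.79310
PV of perpetuity: 142413.79310 / (1+0.058)^5 = 107429.53978
Total PV = 332053.92982 + 107429.53978 = 439483.46961

439483.47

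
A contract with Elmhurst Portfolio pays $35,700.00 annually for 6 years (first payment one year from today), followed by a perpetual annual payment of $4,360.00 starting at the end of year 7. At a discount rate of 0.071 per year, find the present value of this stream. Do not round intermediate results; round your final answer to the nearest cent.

$210331.75

PV of 6-year annuity: $35,700.00 × [1 − (1+0.071)^−6] / 0.071 = 169641.41348
Perpetuity value at year 6: $4,360.00 / 0.071 = 61408.45070
PV of perpetuity: 61408.45070 / (1+0.071)^6 = 40690.33970
Total PV = 169641.41348 + 40690.33970 = 210331.75319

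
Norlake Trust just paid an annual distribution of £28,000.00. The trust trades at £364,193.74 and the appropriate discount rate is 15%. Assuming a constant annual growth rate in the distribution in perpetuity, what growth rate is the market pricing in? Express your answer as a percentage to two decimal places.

6.79%

P = D₀(1+g)/(r−g) ⇒ P(r−g) = D₀(1+g) ⇒ g(P+D₀) = P·r − D₀
g = (P·r − D₀)/(P + D₀) = (£364,193.74×0.15 − £28,000.00) / (£364,193.74 + £28,000.00) = 0.067898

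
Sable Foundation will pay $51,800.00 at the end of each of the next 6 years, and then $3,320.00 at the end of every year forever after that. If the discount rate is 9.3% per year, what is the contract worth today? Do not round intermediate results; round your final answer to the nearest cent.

$251244.72

PV of 6-year annuity: $51,800.00 × [1 − (1+0.093)^−6] / 0.093 = 230306.77060
Perpetuity value at year 6: $3,320.00 / 0.093 = 35698.92473
PV of perpetuity: 35698.92473 / (1+0.093)^6 = 20937.95024
Total PV = 230306.77060 + 20937.95024 = 251244.72084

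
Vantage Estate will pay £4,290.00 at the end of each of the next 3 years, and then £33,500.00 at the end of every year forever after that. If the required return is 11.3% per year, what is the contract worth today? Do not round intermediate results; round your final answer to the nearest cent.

PV of 3-year annuity: £4,290.00 × [1 − (1+0.113)^−3] / 0.113 = 10429.07712
Perpetuity value at year 3: £33,500.00 / 0.113 = 296460.17699
PV of perpetuity: 296460.17699 / (1+0.113)^3 = 215020.99666
Total PV = 10429.07712 + 215020.99666 = 225450.07378

£225450.07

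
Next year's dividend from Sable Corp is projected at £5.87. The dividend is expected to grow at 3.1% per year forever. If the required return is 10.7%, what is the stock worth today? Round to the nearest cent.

Growing perpetuity: P = D₁ / (r − g) = £5.8700 / (0.107 − 0.031) = £77.24

£77.24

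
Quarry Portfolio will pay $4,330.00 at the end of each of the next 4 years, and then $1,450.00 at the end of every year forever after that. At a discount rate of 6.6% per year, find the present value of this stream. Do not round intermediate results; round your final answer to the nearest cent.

$31813.61

PV of 4-year annuity: $4,330.00 × [1 − (1+0.066)^−4] / 0.066 = 14800.04444
Perpetuity value at year 4: $1,450.00 / 0.066 = 21969.69697
PV of perpetuity: 21969.69697 / (1+0.066)^4 = 17013.56199
Total PV = 14800.04444 + 17013.56199 = 31813.60644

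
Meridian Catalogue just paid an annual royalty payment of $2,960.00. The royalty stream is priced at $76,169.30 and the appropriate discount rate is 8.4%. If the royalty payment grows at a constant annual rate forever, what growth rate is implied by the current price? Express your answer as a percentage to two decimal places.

P = D₀(1+g)/(r−g) ⇒ P(r−g) = D₀(1+g) ⇒ g(P+D₀) = P·r − D₀
g = (P·r − D₀)/(P + D₀) = ($76,169.30×0.084 − $2,960.00) / ($76,169.30 + $2,960.00) = 0.043451

4.35%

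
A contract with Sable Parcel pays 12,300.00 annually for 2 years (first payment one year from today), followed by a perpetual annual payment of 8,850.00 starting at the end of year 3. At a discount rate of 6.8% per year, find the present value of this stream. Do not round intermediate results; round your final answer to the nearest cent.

PV of 2-year annuity: 12,300.00 × [1 − (1+0.068)^−2] / 0.068 = 22300.42503
Perpetuity value at year 2: 8,850.00 / 0.068 = 130147.05882
PV of perpetuity: 130147.05882 / (1+0.068)^2 = 114101.63106
Total PV = 22300.42503 + 114101.63106 = 136402.05609

136402.06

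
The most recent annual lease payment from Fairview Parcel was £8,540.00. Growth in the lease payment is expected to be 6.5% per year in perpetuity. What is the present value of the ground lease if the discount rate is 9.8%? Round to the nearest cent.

£275609.09

D₁ = D₀ × (1 + g) = £8,540.00 × 1.065 = £9,095.1000
Growing perpetuity: P = D₁ / (r − g) = £9,095.1000 / (0.098 − 0.065) = £275,609.09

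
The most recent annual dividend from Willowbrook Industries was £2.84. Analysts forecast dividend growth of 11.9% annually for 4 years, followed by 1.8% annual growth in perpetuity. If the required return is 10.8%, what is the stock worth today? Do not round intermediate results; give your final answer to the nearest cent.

£45.06

D_1 = 3.17796
D_2 = 3.55614
D_3 = 3.97932
D_4 = 4.45286
Terminal value at year 4: TV = D_4×(1+g_2)/(r−g_2) = 4.53301/0.09 = 50.36675
P_0 = D_1/(1+r)^1 + D_2/(1+r)^2 + D_3/(1+r)^3 + D_4/(1+r)^4 + TV/(1+r)^4
    = 2.86819 + 2.89667 + 2.92543 + 2.95447 + 33.41834 = 45.06311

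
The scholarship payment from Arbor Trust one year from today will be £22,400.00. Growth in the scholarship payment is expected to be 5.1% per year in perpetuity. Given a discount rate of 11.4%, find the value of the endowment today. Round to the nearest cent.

£355555.56

Growing perpetuity: P = D₁ / (r − g) = £22,400.0000 / (0.114 − 0.051) = £355,555.56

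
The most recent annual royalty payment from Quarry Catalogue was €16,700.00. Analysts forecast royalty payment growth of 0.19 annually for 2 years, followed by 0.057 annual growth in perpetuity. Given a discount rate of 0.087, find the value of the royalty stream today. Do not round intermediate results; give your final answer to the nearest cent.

D_1 = 19873.00000
D_2 = 23648.87000
Terminal value at year 2: TV = D_2×(1+g_2)/(r−g_2) = 24996.85559/0.03 = 833228.51967
P_0 = D_1/(1+r)^1 + D_2/(1+r)^2 + TV/(1+r)^2
    = 18282.42870 + 20014.80235 + 705188.20286 = 743485.43392

€743485.43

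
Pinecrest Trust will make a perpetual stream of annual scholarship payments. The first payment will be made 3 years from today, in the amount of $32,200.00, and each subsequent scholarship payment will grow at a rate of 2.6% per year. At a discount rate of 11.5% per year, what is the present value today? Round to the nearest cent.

Value at end of year 2: C₁ / (r − g) = $32,200.00 / (0.115 − 0.026) = $361,797.7528
Discount to today: PV = $361,797.7528 / (1 + 0.115)^2 = $361,797.7528 / 1.243225 = $291,015.51

$291015.51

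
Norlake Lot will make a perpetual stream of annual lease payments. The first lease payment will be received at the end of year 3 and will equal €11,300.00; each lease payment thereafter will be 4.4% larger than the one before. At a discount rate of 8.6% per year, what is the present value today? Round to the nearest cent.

€228123.22

Value at end of year 2: C₁ / (r − g) = €11,300.00 / (0.086 − 0.044) = €269,047.6190
Discount to today: PV = €269,047.6190 / (1 + 0.086)^2 = €269,047.6190 / 1.179396 = €228,123.22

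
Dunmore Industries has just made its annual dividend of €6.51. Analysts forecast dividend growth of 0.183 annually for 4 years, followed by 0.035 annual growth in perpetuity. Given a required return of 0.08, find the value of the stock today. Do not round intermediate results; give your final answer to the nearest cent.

€248.42

D_1 = 7.70133
D_2 = 9.11067
D_3 = 10.77793
D_4 = 12.75029
Terminal value at year 4: TV = D_4×(1+g_2)/(r−g_2) = 13.19655/0.045 = 293.25661
P_0 = D_1/(1+r)^1 + D_2/(1+r)^2 + D_3/(1+r)^3 + D_4/(1+r)^4 + TV/(1+r)^4
    = 7.13086 + 7.81093 + 8.55587 + 9.37184 + 215.55236 = 248.42186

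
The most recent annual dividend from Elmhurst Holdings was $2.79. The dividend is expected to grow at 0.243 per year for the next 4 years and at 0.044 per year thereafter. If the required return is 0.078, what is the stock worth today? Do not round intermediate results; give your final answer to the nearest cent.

D_1 = 3.46797
D_2 = 4.31069
D_3 = 5.35818
D_4 = 6.66022
Terminal value at year 4: TV = D_4×(1+g_2)/(r−g_2) = 6.95327/0.034 = 204.50800
P_0 = D_1/(1+r)^1 + D_2/(1+r)^2 + D_3/(1+r)^3 + D_4/(1+r)^4 + TV/(1+r)^4
    = 3.21704 + 3.70945 + 4.27722 + 4.93189 + 151.43814 = 167.57373

$167.57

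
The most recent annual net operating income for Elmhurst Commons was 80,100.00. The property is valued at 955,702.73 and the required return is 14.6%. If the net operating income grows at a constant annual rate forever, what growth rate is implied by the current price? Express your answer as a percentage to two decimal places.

5.74%

P = D₀(1+g)/(r−g) ⇒ P(r−g) = D₀(1+g) ⇒ g(P+D₀) = P·r − D₀
g = (P·r − D₀)/(P + D₀) = (955,702.73×0.146 − 80,100.00) / (955,702.73 + 80,100.00) = 0.057378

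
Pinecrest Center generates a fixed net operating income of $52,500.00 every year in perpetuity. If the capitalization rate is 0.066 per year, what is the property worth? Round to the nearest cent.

$795454.55

Level perpetuity: PV = C / r = $52,500.00 / 0.066 = $795,454.55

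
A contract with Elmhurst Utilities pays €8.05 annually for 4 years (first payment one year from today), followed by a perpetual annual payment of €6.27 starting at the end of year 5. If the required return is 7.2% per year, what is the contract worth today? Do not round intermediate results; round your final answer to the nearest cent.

€93.09

PV of 4-year annuity: €8.05 × [1 − (1+0.072)^−4] / 0.072 = 27.14439
Perpetuity value at year 4: €6.27 / 0.072 = 87.08333
PV of perpetuity: 87.08333 / (1+0.072)^4 = 65.94106
Total PV = 27.14439 + 65.94106 = 93.08545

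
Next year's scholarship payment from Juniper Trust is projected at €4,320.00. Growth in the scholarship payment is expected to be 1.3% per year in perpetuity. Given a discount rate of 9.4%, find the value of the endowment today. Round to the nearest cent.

Growing perpetuity: P = D₁ / (r − g) = €4,320.0000 / (0.094 − 0.013) = €53,333.33

€53333.33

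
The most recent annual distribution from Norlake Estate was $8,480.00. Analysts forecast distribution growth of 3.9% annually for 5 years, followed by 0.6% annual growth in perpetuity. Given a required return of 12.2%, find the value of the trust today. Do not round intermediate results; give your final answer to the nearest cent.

$83946.76

D_1 = 8810.72000
D_2 = 9154.33808
D_3 = 9511.35727
D_4 = 9882.30020
D_5 = 10267.70991
Terminal value at year 5: TV = D_5×(1+g_2)/(r−g_2) = 10329.31617/0.116 = 89045.82901
P_0 = D_1/(1+r)^1 + D_2/(1+r)^2 + D_3/(1+r)^3 + D_4/(1+r)^4 + D_5/(1+r)^5 + TV/(1+r)^5
    = 7852.69162 + 7271.78841 + 6733.85754 + 6235.72013 + 5774.43245 + 50078.26764 = 83946.75779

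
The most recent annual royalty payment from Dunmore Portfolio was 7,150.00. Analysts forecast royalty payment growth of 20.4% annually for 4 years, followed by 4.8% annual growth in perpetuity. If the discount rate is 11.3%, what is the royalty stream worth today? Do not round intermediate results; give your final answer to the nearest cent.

D_1 = 8608.60000
D_2 = 10364.75440
D_3 = 12479.16430
D_4 = 15024.91381
Terminal value at year 4: TV = D_4×(1+g_2)/(r−g_2) = 15746.10968/0.065 = 242247.84119
P_0 = D_1/(1+r)^1 + D_2/(1+r)^2 + D_3/(1+r)^3 + D_4/(1+r)^4 + TV/(1+r)^4
    = 7734.59119 + 8366.97915 + 9051.07179 + 9791.09653 + 157862.60247 = 192806.34113

192806.34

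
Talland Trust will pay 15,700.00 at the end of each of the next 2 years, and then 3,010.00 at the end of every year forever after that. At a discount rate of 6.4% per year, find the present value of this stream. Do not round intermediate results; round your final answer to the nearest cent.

PV of 2-year annuity: 15,700.00 × [1 − (1+0.064)^−2] / 0.064 = 28623.72096
Perpetuity value at year 2: 3,010.00 / 0.064 = 47031.25000
PV of perpetuity: 47031.25000 / (1+0.064)^2 = 41543.51751
Total PV = 28623.72096 + 41543.51751 = 70167.23847

70167.24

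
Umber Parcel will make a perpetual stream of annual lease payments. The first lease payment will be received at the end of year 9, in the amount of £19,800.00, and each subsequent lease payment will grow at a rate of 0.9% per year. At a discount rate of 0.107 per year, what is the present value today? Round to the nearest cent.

£89589.71

Value at end of year 8: C₁ / (r − g) = £19,800.00 / (0.107 − 0.009) = £202,040.8163
Discount to today: PV = £202,040.8163 / (1 + 0.107)^8 = £202,040.8163 / 2.255179 = £89,589.71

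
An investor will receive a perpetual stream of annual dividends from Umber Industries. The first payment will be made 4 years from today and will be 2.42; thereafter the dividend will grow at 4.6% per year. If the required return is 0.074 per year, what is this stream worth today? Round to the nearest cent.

Value at end of year 3: C₁ / (r − g) = 2.42 / (0.074 − 0.046) = 86.4286
Discount to today: PV = 86.4286 / (1 + 0.074)^3 = 86.4286 / 1.238833 = 69.77

69.77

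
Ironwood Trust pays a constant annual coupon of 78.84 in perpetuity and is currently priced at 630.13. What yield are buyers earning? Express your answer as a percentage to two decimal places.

12.51%

P = C/r ⇒ r = C/P = 78.84/630.13 = 0.125117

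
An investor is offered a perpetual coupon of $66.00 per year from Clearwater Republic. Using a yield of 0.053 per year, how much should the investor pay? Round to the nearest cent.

Level perpetuity: PV = C / r = $66.00 / 0.053 = $1,245.28

$1245.28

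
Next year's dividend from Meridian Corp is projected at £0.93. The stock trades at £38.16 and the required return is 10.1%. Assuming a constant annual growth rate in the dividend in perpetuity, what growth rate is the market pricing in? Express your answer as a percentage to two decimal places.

P = D₁/(r−g) ⇒ g = r − D₁/P = 0.101 − £0.93/£38.16 = 0.076629

7.66%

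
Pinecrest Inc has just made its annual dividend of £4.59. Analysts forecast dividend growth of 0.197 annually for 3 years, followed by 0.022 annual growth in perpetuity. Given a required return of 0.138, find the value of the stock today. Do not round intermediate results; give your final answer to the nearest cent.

D_1 = 5.49423
D_2 = 6.57659
D_3 = 7.87218
Terminal value at year 3: TV = D_3×(1+g_2)/(r−g_2) = 8.04537/0.116 = 69.35664
P_0 = D_1/(1+r)^1 + D_2/(1+r)^2 + D_3/(1+r)^3 + TV/(1+r)^3
    = 4.82797 + 5.07828 + 5.34156 + 47.06101 = 62.30882

£62.31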